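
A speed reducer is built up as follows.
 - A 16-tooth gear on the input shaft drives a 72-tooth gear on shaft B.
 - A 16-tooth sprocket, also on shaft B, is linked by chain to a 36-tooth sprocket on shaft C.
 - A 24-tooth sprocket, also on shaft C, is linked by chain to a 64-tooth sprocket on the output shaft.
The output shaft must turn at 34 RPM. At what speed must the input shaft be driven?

Overall ratio R = 4.5 × 2.25 × 2.6667 = 27.
Required input speed = output speed × R = 34 × 27 = 918 RPM.

918 RPM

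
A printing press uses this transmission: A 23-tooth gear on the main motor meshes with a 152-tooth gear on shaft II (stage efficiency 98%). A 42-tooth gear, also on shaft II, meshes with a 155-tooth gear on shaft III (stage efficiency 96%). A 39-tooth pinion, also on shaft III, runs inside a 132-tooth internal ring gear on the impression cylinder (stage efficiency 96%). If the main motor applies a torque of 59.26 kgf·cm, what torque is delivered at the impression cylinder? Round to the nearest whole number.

After the gear mesh (152/23): 59.26 × 6.6087 × 0.98 = 383.8 kgf·cm
After the gear mesh (155/42): 383.8 × 3.6905 × 0.96 = 1359.7 kgf·cm
After the internal gear (132/39): 1359.7 × 3.3846 × 0.96 = 4418.1 kgf·cm

4418 kgf·cm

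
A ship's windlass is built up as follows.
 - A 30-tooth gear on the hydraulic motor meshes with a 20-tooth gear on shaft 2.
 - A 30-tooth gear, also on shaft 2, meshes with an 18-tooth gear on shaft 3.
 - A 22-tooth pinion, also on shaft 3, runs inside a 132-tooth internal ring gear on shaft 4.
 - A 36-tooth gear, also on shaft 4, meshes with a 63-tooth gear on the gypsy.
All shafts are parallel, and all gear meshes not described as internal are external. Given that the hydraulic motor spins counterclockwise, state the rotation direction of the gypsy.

the hydraulic motor → shaft 2: external mesh, 1 reversal → CW.
shaft 2 → shaft 3: external mesh, 1 reversal → CCW.
shaft 3 → shaft 4: internal mesh, same direction → CCW.
shaft 4 → the gypsy: external mesh, 1 reversal → CW.
3 reversals in total — an odd number — so the gypsy turns opposite to the hydraulic motor.

clockwise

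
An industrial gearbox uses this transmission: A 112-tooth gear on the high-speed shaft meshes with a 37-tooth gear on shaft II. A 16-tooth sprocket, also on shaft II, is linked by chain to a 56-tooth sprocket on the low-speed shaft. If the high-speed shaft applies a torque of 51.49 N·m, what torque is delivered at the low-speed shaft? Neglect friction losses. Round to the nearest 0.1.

59.5 N·m

gear mesh 37/112 = 0.33036 → τ = 51.49·0.33036 = 17.01 N·m
chain 56/16 = 3.5 → τ = 17.01·3.5 = 59.535 N·m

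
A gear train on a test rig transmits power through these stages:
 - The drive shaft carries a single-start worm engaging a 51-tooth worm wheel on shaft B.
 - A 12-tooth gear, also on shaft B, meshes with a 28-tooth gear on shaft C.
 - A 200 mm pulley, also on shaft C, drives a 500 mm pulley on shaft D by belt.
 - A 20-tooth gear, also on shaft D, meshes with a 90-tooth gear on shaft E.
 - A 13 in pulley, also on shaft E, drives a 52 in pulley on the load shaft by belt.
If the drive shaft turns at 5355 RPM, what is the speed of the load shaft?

worm 51/1 = 51 → 5355/51 = 105 RPM
gear mesh 28/12 = 2.3333 → 105/2.3333 = 45 RPM
belt 500/200 = 2.5 → 45/2.5 = 18 RPM
gear mesh 90/20 = 4.5 → 18/4.5 = 4 RPM
belt 52/13 = 4 → 4/4 = 1 RPM

1 RPM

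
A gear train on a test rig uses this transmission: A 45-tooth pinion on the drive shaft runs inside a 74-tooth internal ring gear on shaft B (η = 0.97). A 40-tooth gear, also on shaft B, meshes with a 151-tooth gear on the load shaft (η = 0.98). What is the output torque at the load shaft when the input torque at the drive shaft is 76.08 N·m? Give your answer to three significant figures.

449 N·m

Internal gear: ratio = 74/45 = 1.6444; torque at shaft B = 76.08 × 1.6444 × 0.97 = 121.36 N·m.
Gear mesh: ratio = 151/40 = 3.775; torque at the load shaft = 121.36 × 3.775 × 0.98 = 448.96 N·m.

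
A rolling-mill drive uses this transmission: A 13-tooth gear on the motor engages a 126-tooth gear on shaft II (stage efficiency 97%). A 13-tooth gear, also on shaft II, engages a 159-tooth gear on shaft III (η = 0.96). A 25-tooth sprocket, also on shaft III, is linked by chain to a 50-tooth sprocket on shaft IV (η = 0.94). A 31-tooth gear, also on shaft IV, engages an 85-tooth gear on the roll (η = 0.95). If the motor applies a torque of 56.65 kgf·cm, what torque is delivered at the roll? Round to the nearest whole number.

30624 kgf·cm

After the gear mesh (126/13): 56.65 × 9.6923 × 0.97 = 532.6 kgf·cm
After the gear mesh (159/13): 532.6 × 12.231 × 0.96 = 6253.5 kgf·cm
After the chain (50/25): 6253.5 × 2 × 0.94 = 11757 kgf·cm
After the gear mesh (85/31): 11757 × 2.7419 × 0.95 = 30624 kgf·cm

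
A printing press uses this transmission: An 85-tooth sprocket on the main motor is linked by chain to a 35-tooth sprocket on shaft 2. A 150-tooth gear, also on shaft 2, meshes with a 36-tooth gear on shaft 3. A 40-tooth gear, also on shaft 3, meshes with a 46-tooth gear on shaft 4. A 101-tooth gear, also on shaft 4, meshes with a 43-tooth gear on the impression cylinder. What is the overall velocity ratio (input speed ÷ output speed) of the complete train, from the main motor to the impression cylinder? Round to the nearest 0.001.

0.048

Each stage contributes driven/driver: chain 35/85 = 0.41176, gear mesh 36/150 = 0.24, gear mesh 46/40 = 1.15, gear mesh 43/101 = 0.42574.
Overall: 0.41176 × 0.24 × 1.15 × 0.42574 = 0.048384.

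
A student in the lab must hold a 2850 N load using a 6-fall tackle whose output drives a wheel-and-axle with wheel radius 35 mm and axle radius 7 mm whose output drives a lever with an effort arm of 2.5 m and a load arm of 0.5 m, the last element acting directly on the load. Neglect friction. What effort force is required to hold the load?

19 N

Block-and-tackle MA = number of supporting rope parts = 6.
Wheel-and-axle MA = R/r = 35/7 = 5.
Lever MA = effort arm / load arm = 2.5/0.5 = 5.
Combined ideal MA = 6 × 5 × 5 = 150.
Effort = load / MA = 2850 / 150 = 19 N.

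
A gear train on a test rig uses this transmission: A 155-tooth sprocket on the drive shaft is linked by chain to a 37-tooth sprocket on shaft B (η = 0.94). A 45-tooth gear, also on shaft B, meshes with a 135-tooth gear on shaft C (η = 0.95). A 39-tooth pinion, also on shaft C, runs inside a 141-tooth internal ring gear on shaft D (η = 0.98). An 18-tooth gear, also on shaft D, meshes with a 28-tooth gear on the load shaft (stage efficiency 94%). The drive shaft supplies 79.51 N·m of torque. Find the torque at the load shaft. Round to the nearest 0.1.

chain 37/155 = 0.23871 → τ = 79.51·0.23871·0.94 = 17.841 N·m
gear mesh 135/45 = 3 → τ = 17.841·3·0.95 = 50.847 N·m
internal gear 141/39 = 3.6154 → τ = 50.847·3.6154·0.98 = 180.15 N·m
gear mesh 28/18 = 1.5556 → τ = 180.15·1.5556·0.94 = 263.43 N·m

263.4 N·m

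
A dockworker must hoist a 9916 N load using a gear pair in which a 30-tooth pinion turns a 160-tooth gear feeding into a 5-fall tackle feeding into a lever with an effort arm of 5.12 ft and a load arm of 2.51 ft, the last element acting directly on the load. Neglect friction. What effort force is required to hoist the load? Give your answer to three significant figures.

Gear pair MA = 160/30 = 5.3333.
Block-and-tackle MA = number of supporting rope parts = 5.
Lever MA = effort arm / load arm = 5.12/2.51 = 2.0398.
Combined ideal MA = 5.3333 × 5 × 2.0398 = 54.396.
Effort = load / MA = 9916 / 54.396 = 182.29 N.

182 N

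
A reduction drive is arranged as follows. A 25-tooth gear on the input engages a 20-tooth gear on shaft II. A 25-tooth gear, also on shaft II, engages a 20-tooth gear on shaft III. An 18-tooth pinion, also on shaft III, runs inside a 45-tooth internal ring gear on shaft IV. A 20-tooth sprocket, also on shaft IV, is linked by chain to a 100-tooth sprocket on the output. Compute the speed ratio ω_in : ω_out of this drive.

8

Each stage contributes driven/driver: gear mesh 20/25 = 0.8, gear mesh 20/25 = 0.8, internal gear 45/18 = 2.5, chain 100/20 = 5.
Overall: 0.8 × 0.8 × 2.5 × 5 = 8.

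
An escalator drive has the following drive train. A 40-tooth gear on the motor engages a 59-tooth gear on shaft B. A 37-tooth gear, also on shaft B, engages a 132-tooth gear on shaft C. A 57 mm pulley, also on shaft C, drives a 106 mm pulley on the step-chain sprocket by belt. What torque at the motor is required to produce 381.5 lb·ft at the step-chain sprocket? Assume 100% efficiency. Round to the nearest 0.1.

39.0 lb·ft

Overall ratio R = 1.475 × 3.5676 × 1.8596 = 9.7858.
Input torque = output torque / R = 381.5 / 9.7858 = 38.985 lb·ft.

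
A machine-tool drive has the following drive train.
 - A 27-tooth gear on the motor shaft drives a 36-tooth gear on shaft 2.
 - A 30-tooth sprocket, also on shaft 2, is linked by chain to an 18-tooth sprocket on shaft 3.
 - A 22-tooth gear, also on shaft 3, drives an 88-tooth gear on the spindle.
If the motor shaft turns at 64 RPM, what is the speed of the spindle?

gear mesh 36/27 = 1.3333 → 64/1.3333 = 48 RPM
chain 18/30 = 0.6 → 48/0.6 = 80 RPM
gear mesh 88/22 = 4 → 80/4 = 20 RPM

20 RPM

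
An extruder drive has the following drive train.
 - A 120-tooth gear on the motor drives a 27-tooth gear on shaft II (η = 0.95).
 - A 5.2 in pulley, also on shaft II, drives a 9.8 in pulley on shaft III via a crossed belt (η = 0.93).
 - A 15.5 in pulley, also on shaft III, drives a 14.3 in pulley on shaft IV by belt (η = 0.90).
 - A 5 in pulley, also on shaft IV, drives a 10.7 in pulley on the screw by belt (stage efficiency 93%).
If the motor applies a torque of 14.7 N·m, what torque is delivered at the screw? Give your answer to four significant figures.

9.101 N·m

Gear mesh: ratio = 27/120 = 0.225; torque at shaft II = 14.7 × 0.225 × 0.95 = 3.1421 N·m.
Belt: ratio = 9.8/5.2 = 1.8846; torque at shaft III = 3.1421 × 1.8846 × 0.93 = 5.5072 N·m.
Belt: ratio = 14.3/15.5 = 0.92258; torque at shaft IV = 5.5072 × 0.92258 × 0.90 = 4.5727 N·m.
Belt: ratio = 10.7/5 = 2.14; torque at the screw = 4.5727 × 2.14 × 0.93 = 9.1007 N·m.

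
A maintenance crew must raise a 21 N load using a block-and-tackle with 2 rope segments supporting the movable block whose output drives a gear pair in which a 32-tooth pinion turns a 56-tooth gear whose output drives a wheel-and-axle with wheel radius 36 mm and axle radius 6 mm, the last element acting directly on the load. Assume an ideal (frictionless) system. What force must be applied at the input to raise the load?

Block-and-tackle MA = number of supporting rope parts = 2.
Gear pair MA = 56/32 = 1.75.
Wheel-and-axle MA = R/r = 36/6 = 6.
Combined ideal MA = 2 × 1.75 × 6 = 21.
Effort = load / MA = 21 / 21 = 1 N.

1 N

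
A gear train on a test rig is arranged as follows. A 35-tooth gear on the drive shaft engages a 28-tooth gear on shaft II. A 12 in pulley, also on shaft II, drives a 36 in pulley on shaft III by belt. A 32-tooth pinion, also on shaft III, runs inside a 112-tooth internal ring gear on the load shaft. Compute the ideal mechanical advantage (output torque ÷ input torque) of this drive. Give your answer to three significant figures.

8.40

Each stage contributes driven/driver: gear mesh 28/35 = 0.8, belt 36/12 = 3, internal gear 112/32 = 3.5.
Overall: 0.8 × 3 × 3.5 = 8.4.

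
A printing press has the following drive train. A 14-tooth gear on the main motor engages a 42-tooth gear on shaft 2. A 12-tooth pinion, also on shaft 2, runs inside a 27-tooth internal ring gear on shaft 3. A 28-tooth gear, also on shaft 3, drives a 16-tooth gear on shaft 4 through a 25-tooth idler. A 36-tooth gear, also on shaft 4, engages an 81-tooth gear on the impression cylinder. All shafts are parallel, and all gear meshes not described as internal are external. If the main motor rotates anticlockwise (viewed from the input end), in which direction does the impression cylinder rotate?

the main motor → shaft 2: external mesh, 1 reversal → CW.
shaft 2 → shaft 3: internal mesh, same direction → CW.
shaft 3 → shaft 4: driver → idler → driven is 2 external meshes, 2 reversals → CW.
shaft 4 → the impression cylinder: external mesh, 1 reversal → CCW.
4 reversals in total — an even number — so the impression cylinder turns the same way as the main motor.

anticlockwise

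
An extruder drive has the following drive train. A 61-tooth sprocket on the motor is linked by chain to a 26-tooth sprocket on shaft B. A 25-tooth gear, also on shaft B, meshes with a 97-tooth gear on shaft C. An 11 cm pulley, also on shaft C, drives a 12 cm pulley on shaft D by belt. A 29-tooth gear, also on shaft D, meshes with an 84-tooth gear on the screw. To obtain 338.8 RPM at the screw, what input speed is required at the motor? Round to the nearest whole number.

1770 RPM

Overall ratio R = 0.42623 × 3.88 × 1.0909 × 2.8966 = 5.2257.
Required input speed = output speed × R = 338.8 × 5.2257 = 1770.5 RPM.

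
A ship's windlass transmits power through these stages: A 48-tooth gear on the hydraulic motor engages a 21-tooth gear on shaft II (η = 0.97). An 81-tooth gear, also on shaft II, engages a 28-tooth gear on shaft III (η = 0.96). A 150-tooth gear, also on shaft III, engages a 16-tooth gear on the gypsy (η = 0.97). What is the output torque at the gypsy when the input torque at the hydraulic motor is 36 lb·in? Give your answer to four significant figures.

After the gear mesh (21/48): 36 × 0.4375 × 0.97 = 15.277 lb·in
After the gear mesh (28/81): 15.277 × 0.34568 × 0.96 = 5.0699 lb·in
After the gear mesh (16/150): 5.0699 × 0.10667 × 0.97 = 0.52456 lb·in

0.5246 lb·in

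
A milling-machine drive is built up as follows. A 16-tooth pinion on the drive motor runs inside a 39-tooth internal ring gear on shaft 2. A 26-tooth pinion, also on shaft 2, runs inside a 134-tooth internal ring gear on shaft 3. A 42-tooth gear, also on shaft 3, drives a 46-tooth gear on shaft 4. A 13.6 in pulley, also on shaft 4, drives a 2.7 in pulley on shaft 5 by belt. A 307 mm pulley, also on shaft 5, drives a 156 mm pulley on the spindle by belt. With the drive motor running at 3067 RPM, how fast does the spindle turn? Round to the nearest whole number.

2210 RPM

Internal gear: ratio = 39/16 = 2.4375, so shaft 2 turns at 3067 / 2.4375 = 1258.3 RPM.
Internal gear: ratio = 134/26 = 5.1538, so shaft 3 turns at 1258.3 / 5.1538 = 244.14 RPM.
Gear mesh: ratio = 46/42 = 1.0952, so shaft 4 turns at 244.14 / 1.0952 = 222.91 RPM.
Belt: ratio = 2.7/13.6 = 0.19853, so shaft 5 turns at 222.91 / 0.19853 = 1122.8 RPM.
Belt: ratio = 156/307 = 0.50814, so the spindle turns at 1122.8 / 0.50814 = 2209.6 RPM.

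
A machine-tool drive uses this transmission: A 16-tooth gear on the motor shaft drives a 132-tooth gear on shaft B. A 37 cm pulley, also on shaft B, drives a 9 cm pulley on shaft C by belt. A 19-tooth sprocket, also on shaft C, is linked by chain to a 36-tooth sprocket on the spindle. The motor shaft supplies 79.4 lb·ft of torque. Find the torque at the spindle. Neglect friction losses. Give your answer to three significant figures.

After the gear mesh (132/16): 79.4 × 8.25 = 655.05 lb·ft
After the belt (9/37): 655.05 × 0.24324 = 159.34 lb·ft
After the chain (36/19): 159.34 × 1.8947 = 301.9 lb·ft

302 lb·ft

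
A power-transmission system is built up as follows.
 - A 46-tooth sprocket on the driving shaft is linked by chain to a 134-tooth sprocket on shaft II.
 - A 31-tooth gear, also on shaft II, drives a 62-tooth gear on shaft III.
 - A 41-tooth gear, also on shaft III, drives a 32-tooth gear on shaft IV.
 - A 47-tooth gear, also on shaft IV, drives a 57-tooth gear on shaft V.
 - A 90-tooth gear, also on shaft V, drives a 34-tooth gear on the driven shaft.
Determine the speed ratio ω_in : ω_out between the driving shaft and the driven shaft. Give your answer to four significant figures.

Each stage contributes driven/driver: chain 134/46 = 2.913, gear mesh 62/31 = 2, gear mesh 32/41 = 0.78049, gear mesh 57/47 = 1.2128, gear mesh 34/90 = 0.37778.
Overall: 2.913 × 2 × 0.78049 × 1.2128 × 0.37778 = 2.0833.

2.083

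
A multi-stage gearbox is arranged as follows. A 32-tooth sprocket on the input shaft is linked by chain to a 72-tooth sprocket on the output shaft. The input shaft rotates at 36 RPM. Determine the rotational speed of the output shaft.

16 RPM

Chain: ratio = 72/32 = 2.25, so the output shaft turns at 36 / 2.25 = 16 RPM.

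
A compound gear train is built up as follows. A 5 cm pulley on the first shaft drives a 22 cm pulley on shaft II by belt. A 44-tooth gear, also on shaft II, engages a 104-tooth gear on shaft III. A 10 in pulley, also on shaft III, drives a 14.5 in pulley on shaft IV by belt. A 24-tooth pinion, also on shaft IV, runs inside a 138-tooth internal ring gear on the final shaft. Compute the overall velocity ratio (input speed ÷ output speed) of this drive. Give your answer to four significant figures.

86.71

Each stage contributes driven/driver: belt 22/5 = 4.4, gear mesh 104/44 = 2.3636, belt 14.5/10 = 1.45, internal gear 138/24 = 5.75.
Overall: 4.4 × 2.3636 × 1.45 × 5.75 = 86.71.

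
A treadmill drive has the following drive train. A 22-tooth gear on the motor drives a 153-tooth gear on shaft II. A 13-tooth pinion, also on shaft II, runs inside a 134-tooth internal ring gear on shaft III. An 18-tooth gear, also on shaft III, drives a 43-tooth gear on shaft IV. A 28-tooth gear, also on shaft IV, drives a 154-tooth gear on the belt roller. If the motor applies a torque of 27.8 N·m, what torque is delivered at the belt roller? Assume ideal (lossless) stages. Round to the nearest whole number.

26184 N·m

gear mesh 153/22 = 6.9545 → τ = 27.8·6.9545 = 193.34 N·m
internal gear 134/13 = 10.308 → τ = 193.34·10.308 = 1992.9 N·m
gear mesh 43/18 = 2.3889 → τ = 1992.9·2.3889 = 4760.7 N·m
gear mesh 154/28 = 5.5 → τ = 4760.7·5.5 = 26184 N·m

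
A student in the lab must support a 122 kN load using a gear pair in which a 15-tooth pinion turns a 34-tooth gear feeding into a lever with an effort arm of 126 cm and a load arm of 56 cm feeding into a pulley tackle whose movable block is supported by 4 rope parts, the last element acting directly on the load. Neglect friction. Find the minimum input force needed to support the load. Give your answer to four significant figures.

5.980 kN

Gear pair MA = 34/15 = 2.2667.
Lever MA = effort arm / load arm = 126/56 = 2.25.
Block-and-tackle MA = number of supporting rope parts = 4.
Combined ideal MA = 2.2667 × 2.25 × 4 = 20.4.
Effort = load / MA = 122 / 20.4 = 5.9804 kN.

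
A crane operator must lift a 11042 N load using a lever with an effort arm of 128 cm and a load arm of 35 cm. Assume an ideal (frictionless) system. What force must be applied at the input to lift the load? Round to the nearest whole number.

3019 N

Lever MA = effort arm / load arm = 128/35 = 3.6571.
Effort = load / MA = 11042 / 3.6571 = 3019.3 N.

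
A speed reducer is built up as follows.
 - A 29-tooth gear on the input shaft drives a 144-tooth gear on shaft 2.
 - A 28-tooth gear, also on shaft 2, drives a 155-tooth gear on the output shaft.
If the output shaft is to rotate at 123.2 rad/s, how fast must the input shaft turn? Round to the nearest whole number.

Overall ratio R = 4.9655 × 5.5357 = 27.488.
Required input speed = output speed × R = 123.2 × 27.488 = 3386.5 rad/s.

3386 rad/s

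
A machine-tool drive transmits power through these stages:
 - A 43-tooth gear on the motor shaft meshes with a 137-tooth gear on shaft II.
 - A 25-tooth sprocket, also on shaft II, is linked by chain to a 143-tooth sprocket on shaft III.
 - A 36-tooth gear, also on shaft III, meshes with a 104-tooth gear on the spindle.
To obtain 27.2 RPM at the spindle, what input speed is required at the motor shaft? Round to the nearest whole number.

1432 RPM

Overall ratio R = 3.186 × 5.72 × 2.8889 = 52.648.
Required input speed = output speed × R = 27.2 × 52.648 = 1432 RPM.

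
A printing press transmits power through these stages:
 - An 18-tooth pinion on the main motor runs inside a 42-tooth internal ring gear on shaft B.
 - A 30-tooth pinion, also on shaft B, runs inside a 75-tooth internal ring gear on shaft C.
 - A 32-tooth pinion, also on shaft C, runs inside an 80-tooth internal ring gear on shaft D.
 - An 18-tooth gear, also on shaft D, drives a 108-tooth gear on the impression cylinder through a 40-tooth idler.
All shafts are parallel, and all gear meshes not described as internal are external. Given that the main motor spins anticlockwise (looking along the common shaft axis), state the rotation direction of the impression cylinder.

the main motor → shaft B: internal mesh, same direction → CCW.
shaft B → shaft C: internal mesh, same direction → CCW.
shaft C → shaft D: internal mesh, same direction → CCW.
shaft D → the impression cylinder: driver → idler → driven is 2 external meshes, 2 reversals → CCW.
2 reversals in total — an even number — so the impression cylinder turns the same way as the main motor.

anticlockwise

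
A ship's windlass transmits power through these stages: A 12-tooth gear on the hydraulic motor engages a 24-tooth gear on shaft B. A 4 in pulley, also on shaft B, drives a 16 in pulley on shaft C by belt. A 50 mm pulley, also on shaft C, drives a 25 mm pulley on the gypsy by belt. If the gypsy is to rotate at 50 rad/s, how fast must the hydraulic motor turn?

200 rad/s

Overall ratio R = 2 × 4 × 0.5 = 4.
Required input speed = output speed × R = 50 × 4 = 200 rad/s.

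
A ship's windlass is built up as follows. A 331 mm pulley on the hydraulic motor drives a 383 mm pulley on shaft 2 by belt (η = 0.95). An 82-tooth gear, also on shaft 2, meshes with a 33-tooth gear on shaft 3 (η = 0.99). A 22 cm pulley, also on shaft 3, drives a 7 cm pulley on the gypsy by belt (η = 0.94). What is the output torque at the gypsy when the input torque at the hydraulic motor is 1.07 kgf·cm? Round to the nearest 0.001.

belt 383/331 = 1.1571 → τ = 1.07·1.1571·0.95 = 1.1762 kgf·cm
gear mesh 33/82 = 0.40244 → τ = 1.1762·0.40244·0.99 = 0.46861 kgf·cm
belt 7/22 = 0.31818 → τ = 0.46861·0.31818·0.94 = 0.14016 kgf·cm

0.140 kgf·cm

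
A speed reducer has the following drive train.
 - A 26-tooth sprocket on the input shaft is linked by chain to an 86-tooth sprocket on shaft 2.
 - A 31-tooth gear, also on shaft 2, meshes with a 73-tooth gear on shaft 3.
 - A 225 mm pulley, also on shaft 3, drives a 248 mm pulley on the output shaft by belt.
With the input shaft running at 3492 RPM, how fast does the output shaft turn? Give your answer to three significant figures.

407 RPM

chain 86/26 = 3.3077 → 3492/3.3077 = 1055.7 RPM
gear mesh 73/31 = 2.3548 → 1055.7/2.3548 = 448.32 RPM
belt 248/225 = 1.1022 → 448.32/1.1022 = 406.74 RPM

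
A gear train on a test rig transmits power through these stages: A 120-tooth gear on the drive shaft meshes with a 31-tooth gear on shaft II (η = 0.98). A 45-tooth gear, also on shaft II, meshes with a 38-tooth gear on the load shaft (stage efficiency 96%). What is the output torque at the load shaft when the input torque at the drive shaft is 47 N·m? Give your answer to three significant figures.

9.65 N·m

After the gear mesh (31/120): 47 × 0.25833 × 0.98 = 11.899 N·m
After the gear mesh (38/45): 11.899 × 0.84444 × 0.96 = 9.646 N·m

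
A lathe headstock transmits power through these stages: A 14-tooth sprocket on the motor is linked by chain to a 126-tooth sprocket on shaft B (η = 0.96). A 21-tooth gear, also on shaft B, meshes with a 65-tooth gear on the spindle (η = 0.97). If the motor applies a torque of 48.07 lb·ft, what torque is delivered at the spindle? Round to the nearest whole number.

1247 lb·ft

chain 126/14 = 9 → τ = 48.07·9·0.96 = 415.32 lb·ft
gear mesh 65/21 = 3.0952 → τ = 415.32·3.0952·0.97 = 1247 lb·ft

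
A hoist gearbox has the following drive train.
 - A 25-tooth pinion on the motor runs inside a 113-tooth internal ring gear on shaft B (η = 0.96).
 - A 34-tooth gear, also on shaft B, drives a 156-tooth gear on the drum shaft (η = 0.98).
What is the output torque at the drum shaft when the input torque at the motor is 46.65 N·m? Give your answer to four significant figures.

internal gear 113/25 = 4.52 → τ = 46.65·4.52·0.96 = 202.42 N·m
gear mesh 156/34 = 4.5882 → τ = 202.42·4.5882·0.98 = 910.19 N·m

910.2 N·m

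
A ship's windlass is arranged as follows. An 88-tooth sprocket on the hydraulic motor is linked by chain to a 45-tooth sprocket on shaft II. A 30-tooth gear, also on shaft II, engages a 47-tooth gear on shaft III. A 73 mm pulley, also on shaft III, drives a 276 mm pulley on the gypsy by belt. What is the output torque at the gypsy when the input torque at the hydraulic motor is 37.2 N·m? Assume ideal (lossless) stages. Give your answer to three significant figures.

chain 45/88 = 0.51136 → τ = 37.2·0.51136 = 19.023 N·m
gear mesh 47/30 = 1.5667 → τ = 19.023·1.5667 = 29.802 N·m
belt 276/73 = 3.7808 → τ = 29.802·3.7808 = 112.68 N·m

113 N·m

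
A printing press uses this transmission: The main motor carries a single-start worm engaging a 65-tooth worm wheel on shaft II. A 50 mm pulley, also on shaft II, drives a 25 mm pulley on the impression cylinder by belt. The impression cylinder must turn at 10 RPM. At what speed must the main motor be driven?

Overall ratio R = 65 × 0.5 = 32.5.
Required input speed = output speed × R = 10 × 32.5 = 325 RPM.

325 RPM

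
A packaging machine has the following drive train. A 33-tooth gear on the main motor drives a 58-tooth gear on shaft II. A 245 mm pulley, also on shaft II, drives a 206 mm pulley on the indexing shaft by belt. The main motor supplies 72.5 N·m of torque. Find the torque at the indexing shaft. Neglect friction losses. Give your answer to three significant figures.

gear mesh 58/33 = 1.7576 → τ = 72.5·1.7576 = 127.42 N·m
belt 206/245 = 0.84082 → τ = 127.42·0.84082 = 107.14 N·m

107 N·m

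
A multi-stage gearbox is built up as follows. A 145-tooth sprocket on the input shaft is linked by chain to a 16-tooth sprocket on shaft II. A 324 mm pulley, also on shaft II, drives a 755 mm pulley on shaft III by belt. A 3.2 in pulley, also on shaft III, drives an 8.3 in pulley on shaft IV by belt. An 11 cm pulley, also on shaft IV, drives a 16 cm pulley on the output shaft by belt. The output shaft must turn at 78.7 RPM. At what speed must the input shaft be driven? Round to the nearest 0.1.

76.3 RPM

Overall ratio R = 0.11034 × 2.3302 × 2.5938 × 1.4545 = 0.97008.
Required input speed = output speed × R = 78.7 × 0.97008 = 76.346 RPM.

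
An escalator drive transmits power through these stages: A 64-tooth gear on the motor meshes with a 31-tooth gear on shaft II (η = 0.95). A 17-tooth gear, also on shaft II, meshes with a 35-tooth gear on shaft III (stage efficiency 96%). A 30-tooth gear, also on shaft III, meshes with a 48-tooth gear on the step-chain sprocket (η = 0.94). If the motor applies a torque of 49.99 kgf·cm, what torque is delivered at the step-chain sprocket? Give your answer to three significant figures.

68.4 kgf·cm

Gear mesh: ratio = 31/64 = 0.48438; torque at shaft II = 49.99 × 0.48438 × 0.95 = 23.003 kgf·cm.
Gear mesh: ratio = 35/17 = 2.0588; torque at shaft III = 23.003 × 2.0588 × 0.96 = 45.465 kgf·cm.
Gear mesh: ratio = 48/30 = 1.6; torque at the step-chain sprocket = 45.465 × 1.6 × 0.94 = 68.38 kgf·cm.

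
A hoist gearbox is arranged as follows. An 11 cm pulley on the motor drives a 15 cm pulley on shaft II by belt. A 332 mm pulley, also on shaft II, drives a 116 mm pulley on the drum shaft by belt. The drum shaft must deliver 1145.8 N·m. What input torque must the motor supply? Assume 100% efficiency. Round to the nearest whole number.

Overall ratio R = 1.3636 × 0.3494 = 0.47645.
Input torque = output torque / R = 1145.8 / 0.47645 = 2404.9 N·m.

2405 N·m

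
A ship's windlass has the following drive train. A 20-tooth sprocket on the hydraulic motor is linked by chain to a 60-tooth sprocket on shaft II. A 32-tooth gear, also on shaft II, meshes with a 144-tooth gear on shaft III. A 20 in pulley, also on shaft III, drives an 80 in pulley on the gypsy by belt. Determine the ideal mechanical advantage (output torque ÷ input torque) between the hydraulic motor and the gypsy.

Each stage contributes driven/driver: chain 60/20 = 3, gear mesh 144/32 = 4.5, belt 80/20 = 4.
Overall: 3 × 4.5 × 4 = 54.

54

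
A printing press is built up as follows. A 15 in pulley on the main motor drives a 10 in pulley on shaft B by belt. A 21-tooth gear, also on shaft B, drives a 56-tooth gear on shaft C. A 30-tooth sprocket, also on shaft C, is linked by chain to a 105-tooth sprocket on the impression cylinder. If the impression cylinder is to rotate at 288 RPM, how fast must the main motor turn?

Overall ratio R = 0.66667 × 2.6667 × 3.5 = 6.2222.
Required input speed = output speed × R = 288 × 6.2222 = 1792 RPM.

1792 RPM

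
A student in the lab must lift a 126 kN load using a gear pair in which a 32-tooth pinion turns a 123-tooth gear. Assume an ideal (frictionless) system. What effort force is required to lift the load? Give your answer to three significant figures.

Gear pair MA = 123/32 = 3.8438.
Effort = load / MA = 126 / 3.8438 = 32.78 kN.

32.8 kN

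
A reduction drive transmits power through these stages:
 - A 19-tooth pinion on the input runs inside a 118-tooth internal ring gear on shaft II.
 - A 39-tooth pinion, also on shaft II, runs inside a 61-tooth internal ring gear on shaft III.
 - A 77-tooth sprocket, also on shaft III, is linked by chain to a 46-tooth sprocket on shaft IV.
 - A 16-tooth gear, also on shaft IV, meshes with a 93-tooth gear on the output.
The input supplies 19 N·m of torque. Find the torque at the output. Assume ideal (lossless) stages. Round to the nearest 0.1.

640.9 N·m

internal gear 118/19 = 6.2105 → τ = 19·6.2105 = 118 N·m
internal gear 61/39 = 1.5641 → τ = 118·1.5641 = 184.56 N·m
chain 46/77 = 0.5974 → τ = 184.56·0.5974 = 110.26 N·m
gear mesh 93/16 = 5.8125 → τ = 110.26·5.8125 = 640.88 N·m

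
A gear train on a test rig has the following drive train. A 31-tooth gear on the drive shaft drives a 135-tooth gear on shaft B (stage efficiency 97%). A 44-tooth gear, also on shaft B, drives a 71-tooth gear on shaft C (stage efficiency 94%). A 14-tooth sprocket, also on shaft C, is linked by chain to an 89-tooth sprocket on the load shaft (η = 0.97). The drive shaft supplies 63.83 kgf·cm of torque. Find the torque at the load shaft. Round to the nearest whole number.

After the gear mesh (135/31): 63.83 × 4.3548 × 0.97 = 269.63 kgf·cm
After the gear mesh (71/44): 269.63 × 1.6136 × 0.94 = 408.98 kgf·cm
After the chain (89/14): 408.98 × 6.3571 × 0.97 = 2521.9 kgf·cm

2522 kgf·cm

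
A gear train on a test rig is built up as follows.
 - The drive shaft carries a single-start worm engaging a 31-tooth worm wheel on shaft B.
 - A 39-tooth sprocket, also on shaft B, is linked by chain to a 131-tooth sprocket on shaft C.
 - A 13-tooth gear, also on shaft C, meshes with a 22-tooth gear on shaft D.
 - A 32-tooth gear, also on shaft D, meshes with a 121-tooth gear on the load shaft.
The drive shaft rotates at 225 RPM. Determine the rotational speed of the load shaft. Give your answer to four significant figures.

Worm: ratio = 31/1 = 31, so shaft B turns at 225 / 31 = 7.2581 RPM.
Chain: ratio = 131/39 = 3.359, so shaft C turns at 7.2581 / 3.359 = 2.1608 RPM.
Gear mesh: ratio = 22/13 = 1.6923, so shaft D turns at 2.1608 / 1.6923 = 1.2768 RPM.
Gear mesh: ratio = 121/32 = 3.7812, so the load shaft turns at 1.2768 / 3.7812 = 0.33768 RPM.

0.3377 RPM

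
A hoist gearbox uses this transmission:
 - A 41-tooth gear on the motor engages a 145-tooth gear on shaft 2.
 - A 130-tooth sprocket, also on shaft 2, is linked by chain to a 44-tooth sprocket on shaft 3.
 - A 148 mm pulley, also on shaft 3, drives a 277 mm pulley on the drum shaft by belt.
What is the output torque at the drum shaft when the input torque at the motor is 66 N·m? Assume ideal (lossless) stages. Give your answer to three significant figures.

Gear mesh: ratio = 145/41 = 3.5366; torque at shaft 2 = 66 × 3.5366 = 233.41 N·m.
Chain: ratio = 44/130 = 0.33846; torque at shaft 3 = 233.41 × 0.33846 = 79.002 N·m.
Belt: ratio = 277/148 = 1.8716; torque at the drum shaft = 79.002 × 1.8716 = 147.86 N·m.

148 N·m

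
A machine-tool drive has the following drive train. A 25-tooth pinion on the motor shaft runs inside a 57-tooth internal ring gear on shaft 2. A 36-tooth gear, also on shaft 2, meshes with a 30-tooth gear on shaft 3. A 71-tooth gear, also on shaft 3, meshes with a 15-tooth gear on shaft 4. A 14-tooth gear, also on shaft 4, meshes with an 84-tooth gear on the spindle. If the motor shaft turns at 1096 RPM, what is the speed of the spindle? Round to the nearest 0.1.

internal gear 57/25 = 2.28 → 1096/2.28 = 480.7 RPM
gear mesh 30/36 = 0.83333 → 480.7/0.83333 = 576.84 RPM
gear mesh 15/71 = 0.21127 → 576.84/0.21127 = 2730.4 RPM
gear mesh 84/14 = 6 → 2730.4/6 = 455.06 RPM

455.1 RPM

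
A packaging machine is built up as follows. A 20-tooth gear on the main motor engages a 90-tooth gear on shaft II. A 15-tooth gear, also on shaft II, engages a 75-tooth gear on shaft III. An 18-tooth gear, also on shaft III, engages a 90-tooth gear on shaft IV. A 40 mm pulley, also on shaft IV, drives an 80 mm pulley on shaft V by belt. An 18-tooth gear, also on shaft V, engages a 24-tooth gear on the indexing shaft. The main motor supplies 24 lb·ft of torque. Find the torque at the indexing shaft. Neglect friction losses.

7200 lb·ft

Gear mesh: ratio = 90/20 = 4.5; torque at shaft II = 24 × 4.5 = 108 lb·ft.
Gear mesh: ratio = 75/15 = 5; torque at shaft III = 108 × 5 = 540 lb·ft.
Gear mesh: ratio = 90/18 = 5; torque at shaft IV = 540 × 5 = 2700 lb·ft.
Belt: ratio = 80/40 = 2; torque at shaft V = 2700 × 2 = 5400 lb·ft.
Gear mesh: ratio = 24/18 = 1.3333; torque at the indexing shaft = 5400 × 1.3333 = 7200 lb·ft.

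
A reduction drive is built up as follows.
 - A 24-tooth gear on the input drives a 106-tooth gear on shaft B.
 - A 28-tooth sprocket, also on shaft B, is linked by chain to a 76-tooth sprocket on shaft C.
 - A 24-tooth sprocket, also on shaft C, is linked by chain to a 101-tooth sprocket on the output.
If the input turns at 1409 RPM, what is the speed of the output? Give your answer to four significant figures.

27.93 RPM

Gear mesh: ratio = 106/24 = 4.4167, so shaft B turns at 1409 / 4.4167 = 319.02 RPM.
Chain: ratio = 76/28 = 2.7143, so shaft C turns at 319.02 / 2.7143 = 117.53 RPM.
Chain: ratio = 101/24 = 4.2083, so the output turns at 117.53 / 4.2083 = 27.929 RPM.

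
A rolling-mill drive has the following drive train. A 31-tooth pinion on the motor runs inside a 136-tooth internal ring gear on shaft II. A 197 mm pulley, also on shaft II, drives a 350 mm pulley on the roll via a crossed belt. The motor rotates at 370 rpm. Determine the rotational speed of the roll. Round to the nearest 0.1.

Internal gear: ratio = 136/31 = 4.3871, so shaft II turns at 370 / 4.3871 = 84.338 rpm.
Belt: ratio = 350/197 = 1.7766, so the roll turns at 84.338 / 1.7766 = 47.47 rpm.

47.5 rpm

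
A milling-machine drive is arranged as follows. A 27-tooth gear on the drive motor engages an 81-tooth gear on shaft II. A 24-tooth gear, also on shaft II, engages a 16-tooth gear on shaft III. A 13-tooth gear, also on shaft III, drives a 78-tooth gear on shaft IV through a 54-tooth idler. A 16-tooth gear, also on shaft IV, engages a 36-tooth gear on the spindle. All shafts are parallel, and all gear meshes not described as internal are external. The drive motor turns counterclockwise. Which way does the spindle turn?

the drive motor → shaft II: external mesh, 1 reversal → CW.
shaft II → shaft III: external mesh, 1 reversal → CCW.
shaft III → shaft IV: driver → idler → driven is 2 external meshes, 2 reversals → CCW.
shaft IV → the spindle: external mesh, 1 reversal → CW.
5 reversals in total — an odd number — so the spindle turns opposite to the drive motor.

clockwise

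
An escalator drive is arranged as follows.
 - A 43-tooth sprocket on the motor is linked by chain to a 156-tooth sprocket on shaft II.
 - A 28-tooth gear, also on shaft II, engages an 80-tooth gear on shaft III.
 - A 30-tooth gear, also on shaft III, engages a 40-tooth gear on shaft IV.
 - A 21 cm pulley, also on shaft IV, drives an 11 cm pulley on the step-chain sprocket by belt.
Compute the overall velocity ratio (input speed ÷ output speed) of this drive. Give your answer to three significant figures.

Each stage contributes driven/driver: chain 156/43 = 3.6279, gear mesh 80/28 = 2.8571, gear mesh 40/30 = 1.3333, belt 11/21 = 0.52381.
Overall: 3.6279 × 2.8571 × 1.3333 × 0.52381 = 7.2394.

7.24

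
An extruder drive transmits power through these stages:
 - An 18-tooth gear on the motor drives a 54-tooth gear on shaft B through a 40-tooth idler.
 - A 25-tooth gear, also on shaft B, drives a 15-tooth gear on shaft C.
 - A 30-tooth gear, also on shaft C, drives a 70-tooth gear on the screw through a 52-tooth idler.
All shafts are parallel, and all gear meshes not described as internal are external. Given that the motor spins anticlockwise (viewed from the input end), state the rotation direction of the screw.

clockwise

the motor → shaft B: driver → idler → driven is 2 external meshes, 2 reversals → CCW.
shaft B → shaft C: external mesh, 1 reversal → CW.
shaft C → the screw: driver → idler → driven is 2 external meshes, 2 reversals → CW.
5 reversals in total — an odd number — so the screw turns opposite to the motor.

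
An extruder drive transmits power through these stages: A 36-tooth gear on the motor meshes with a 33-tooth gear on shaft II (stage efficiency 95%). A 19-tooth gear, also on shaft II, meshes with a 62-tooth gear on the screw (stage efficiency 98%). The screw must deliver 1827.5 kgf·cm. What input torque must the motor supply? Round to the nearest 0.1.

656.2 kgf·cm

Overall ratio R = 0.91667 × 3.2632 = 2.9912; overall efficiency η = 0.95 × 0.98 = 0.9310.
Input torque = output torque / (R × η) = 1827.5 / (2.9912 × 0.9310) = 656.23 kgf·cm.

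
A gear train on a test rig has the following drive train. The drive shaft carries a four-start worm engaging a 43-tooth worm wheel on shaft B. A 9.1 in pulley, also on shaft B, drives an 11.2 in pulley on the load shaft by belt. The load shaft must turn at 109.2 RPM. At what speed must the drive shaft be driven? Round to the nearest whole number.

1445 RPM

Overall ratio R = 10.75 × 1.2308 = 13.231.
Required input speed = output speed × R = 109.2 × 13.231 = 1444.8 RPM.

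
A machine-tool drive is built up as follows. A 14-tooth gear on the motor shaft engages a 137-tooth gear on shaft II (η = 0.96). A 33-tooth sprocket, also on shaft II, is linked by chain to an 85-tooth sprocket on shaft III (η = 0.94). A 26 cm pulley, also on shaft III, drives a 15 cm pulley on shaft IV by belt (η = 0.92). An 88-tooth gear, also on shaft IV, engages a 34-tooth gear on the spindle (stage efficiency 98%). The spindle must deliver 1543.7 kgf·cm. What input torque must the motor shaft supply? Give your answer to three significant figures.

338 kgf·cm

Overall ratio R = 9.7857 × 2.5758 × 0.57692 × 0.38636 = 5.6184; overall efficiency η = 0.96 × 0.94 × 0.92 × 0.98 = 0.8136.
Input torque = output torque / (R × η) = 1543.7 / (5.6184 × 0.8136) = 337.71 kgf·cm.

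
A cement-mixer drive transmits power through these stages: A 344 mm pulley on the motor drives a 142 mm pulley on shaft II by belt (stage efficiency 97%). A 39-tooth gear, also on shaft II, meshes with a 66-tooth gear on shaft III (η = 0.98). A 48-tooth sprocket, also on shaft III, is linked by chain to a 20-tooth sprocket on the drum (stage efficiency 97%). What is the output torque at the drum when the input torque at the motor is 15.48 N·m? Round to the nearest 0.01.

Belt: ratio = 142/344 = 0.41279; torque at shaft II = 15.48 × 0.41279 × 0.97 = 6.1983 N·m.
Gear mesh: ratio = 66/39 = 1.6923; torque at shaft III = 6.1983 × 1.6923 × 0.98 = 10.28 N·m.
Chain: ratio = 20/48 = 0.41667; torque at the drum = 10.28 × 0.41667 × 0.97 = 4.1547 N·m.

4.15 N·m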